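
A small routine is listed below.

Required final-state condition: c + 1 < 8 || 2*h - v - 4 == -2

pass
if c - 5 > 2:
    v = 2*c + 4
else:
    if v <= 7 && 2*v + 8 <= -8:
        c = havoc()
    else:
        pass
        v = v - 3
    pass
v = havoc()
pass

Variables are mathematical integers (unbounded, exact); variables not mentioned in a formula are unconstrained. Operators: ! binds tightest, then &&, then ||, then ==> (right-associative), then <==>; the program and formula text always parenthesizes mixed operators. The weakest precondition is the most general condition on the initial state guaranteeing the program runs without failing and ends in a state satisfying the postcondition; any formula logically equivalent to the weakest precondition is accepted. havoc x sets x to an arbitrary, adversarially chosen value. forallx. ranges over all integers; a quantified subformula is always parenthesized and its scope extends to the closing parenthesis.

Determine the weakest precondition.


Working backward. After the program, the postcondition c + 1 < 8 || 2*h - v - 4 == -2 must hold; in canonical form it is c < 7 || 2*h == v + 2.
Before skip: c < 7 || 2*h == v + 2
Before havoc v: forall v_1. (c < 7 || 2*h == v_1 + 2)
Then branch requires forall v_1. (c < 7 || 2*h == v_1 + 2); else branch requires ((v <= 7 && 2*v <= -16) ==> (forall c_1. (forall v_1. (c_1 < 7 || 2*h == v_1 + 2)))) && ((!(v <= 7 && 2*v <= -16)) ==> (forall v_1. (c < 7 || 2*h == v_1 + 2))).
Before the if: (c > 7 ==> (forall v_1. (c < 7 || 2*h == v_1 + 2))) && ((!(c > 7)) ==> (((v <= 7 && 2*v <= -16) ==> (forall c_1. (forall v_1. (c_1 < 7 || 2*h == v_1 + 2)))) && ((!(v <= 7 && 2*v <= -16)) ==> (forall v_1. (c < 7 || 2*h == v_1 + 2)))))
Before skip: (c > 7 ==> (forall v_1. (c < 7 || 2*h == v_1 + 2))) && ((!(c > 7)) ==> (((v <= 7 && 2*v <= -16) ==> (forall c_1. (forall v_1. (c_1 < 7 || 2*h == v_1 + 2)))) && ((!(v <= 7 && 2*v <= -16)) ==> (forall v_1. (c < 7 || 2*h == v_1 + 2)))))
Answer: WP = (c > 7 ==> (forall v_1. (c < 7 || 2*h == v_1 + 2))) && ((!(c > 7)) ==> (((v <= 7 && 2*v <= -16) ==> (forall c_1. (forall v_1. (c_1 < 7 || 2*h == v_1 + 2)))) && ((!(v <= 7 && 2*v <= -16)) ==> (forall v_1. (c < 7 || 2*h == v_1 + 2)))))


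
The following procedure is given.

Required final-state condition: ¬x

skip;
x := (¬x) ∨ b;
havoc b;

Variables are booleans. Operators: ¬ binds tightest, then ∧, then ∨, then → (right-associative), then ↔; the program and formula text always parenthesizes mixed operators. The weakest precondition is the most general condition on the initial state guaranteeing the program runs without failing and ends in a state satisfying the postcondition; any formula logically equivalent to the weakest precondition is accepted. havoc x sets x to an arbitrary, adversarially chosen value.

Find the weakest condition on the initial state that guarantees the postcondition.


Working backward. After the program, ¬x must hold.
Before havoc b: ¬x
Before x := (¬x) ∨ b: ¬((¬x) ∨ b)
Before skip: ¬((¬x) ∨ b)
Answer: WP = ¬((¬x) ∨ b)


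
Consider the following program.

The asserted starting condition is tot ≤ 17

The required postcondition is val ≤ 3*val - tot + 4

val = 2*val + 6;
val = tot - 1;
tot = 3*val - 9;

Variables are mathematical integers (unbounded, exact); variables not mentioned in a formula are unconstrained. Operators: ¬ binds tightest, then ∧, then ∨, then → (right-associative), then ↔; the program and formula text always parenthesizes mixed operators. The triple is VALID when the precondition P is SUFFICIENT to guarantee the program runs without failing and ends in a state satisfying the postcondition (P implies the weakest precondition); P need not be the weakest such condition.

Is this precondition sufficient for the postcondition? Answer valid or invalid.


Working backward. After the program, the postcondition val ≤ 3*val - tot + 4 must hold; in canonical form it is tot ≤ 2*val + 4.
Before tot := 3*val - 9: val ≤ 13
Before val := tot - 1: tot ≤ 14
Before val := 2*val + 6: tot ≤ 14
The weakest precondition is tot ≤ 14.
Check whether tot ≤ 17 implies it.
Countermodel: at the initial state tot = 15, the precondition holds but the weakest precondition fails.
Answer: invalid


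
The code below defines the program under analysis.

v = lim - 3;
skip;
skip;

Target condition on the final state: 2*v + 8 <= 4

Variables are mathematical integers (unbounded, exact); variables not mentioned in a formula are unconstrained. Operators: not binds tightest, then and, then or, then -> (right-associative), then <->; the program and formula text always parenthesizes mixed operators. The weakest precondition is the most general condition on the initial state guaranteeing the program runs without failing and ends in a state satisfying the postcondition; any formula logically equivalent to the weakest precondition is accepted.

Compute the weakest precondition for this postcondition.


Working backward. After the program, the postcondition 2*v + 8 <= 4 must hold; in canonical form it is 2*v <= -4.
Before skip: 2*v <= -4
Before skip: 2*v <= -4
Before v := lim - 3: 2*lim <= 2
Answer: WP = 2*lim <= 2


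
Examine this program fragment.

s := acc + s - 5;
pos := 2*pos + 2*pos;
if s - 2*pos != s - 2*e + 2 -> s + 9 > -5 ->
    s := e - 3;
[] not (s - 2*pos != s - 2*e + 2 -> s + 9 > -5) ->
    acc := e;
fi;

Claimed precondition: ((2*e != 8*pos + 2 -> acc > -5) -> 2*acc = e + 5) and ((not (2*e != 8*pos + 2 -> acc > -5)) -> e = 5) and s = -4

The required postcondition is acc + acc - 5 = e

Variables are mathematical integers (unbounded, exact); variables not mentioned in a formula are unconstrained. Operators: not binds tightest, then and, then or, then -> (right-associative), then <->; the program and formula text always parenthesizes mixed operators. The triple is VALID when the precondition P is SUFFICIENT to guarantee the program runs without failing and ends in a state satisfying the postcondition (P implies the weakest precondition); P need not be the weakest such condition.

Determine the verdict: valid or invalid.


Working backward. After the program, the postcondition acc + acc - 5 = e must hold; in canonical form it is 2*acc = e + 5.
Then branch requires 2*acc = e + 5; else branch requires e = 5.
Before the if: ((2*e != 2*pos + 2 -> s > -14) -> 2*acc = e + 5) and ((not (2*e != 2*pos + 2 -> s > -14)) -> e = 5)
Before pos := 2*pos + 2*pos: ((2*e != 8*pos + 2 -> s > -14) -> 2*acc = e + 5) and ((not (2*e != 8*pos + 2 -> s > -14)) -> e = 5)
Before s := acc + s - 5: ((2*e != 8*pos + 2 -> acc + s > -9) -> 2*acc = e + 5) and ((not (2*e != 8*pos + 2 -> acc + s > -9)) -> e = 5)
The weakest precondition is ((2*e != 8*pos + 2 -> acc + s > -9) -> 2*acc = e + 5) and ((not (2*e != 8*pos + 2 -> acc + s > -9)) -> e = 5).
Check whether ((2*e != 8*pos + 2 -> acc > -5) -> 2*acc = e + 5) and ((not (2*e != 8*pos + 2 -> acc > -5)) -> e = 5) and s = -4 implies it.
Every state satisfying the precondition satisfies the weakest precondition: the implication holds.
Answer: valid


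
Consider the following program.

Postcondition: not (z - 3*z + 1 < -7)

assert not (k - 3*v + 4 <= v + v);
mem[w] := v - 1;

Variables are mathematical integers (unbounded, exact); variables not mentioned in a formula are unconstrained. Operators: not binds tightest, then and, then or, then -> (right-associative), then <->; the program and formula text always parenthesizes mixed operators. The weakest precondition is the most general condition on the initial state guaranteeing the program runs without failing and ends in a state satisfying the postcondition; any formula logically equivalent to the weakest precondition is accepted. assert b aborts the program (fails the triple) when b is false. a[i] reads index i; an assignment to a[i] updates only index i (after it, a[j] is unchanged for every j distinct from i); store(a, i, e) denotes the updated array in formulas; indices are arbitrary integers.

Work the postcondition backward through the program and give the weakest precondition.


Working backward. After the program, the postcondition not (z - 3*z + 1 < -7) must hold; in canonical form it is not (2*z > 8).
Before mem[w] := v - 1: not (2*z > 8)
Before assert not (k - 3*v + 4 <= v + v): (not (k <= 5*v - 4)) and (not (2*z > 8))
Answer: WP = (not (k <= 5*v - 4)) and (not (2*z > 8))


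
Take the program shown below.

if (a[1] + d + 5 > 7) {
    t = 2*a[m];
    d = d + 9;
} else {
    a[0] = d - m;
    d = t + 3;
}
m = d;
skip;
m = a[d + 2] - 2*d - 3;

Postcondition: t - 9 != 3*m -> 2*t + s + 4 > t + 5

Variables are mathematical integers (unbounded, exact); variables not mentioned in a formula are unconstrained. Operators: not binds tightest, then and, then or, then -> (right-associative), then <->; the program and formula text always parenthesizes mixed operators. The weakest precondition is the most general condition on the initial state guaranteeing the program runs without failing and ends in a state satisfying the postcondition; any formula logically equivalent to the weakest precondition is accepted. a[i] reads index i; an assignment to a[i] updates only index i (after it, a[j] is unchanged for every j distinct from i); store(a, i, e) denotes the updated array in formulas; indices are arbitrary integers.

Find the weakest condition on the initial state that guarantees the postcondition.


Working backward. After the program, the postcondition t - 9 != 3*m -> 2*t + s + 4 > t + 5 must hold; in canonical form it is t != 3*m + 9 -> s + t > 1.
Before m := a[d + 2] - 2*d - 3: 6*d + t != 3*a[d + 2] -> s + t > 1
Before skip: 6*d + t != 3*a[d + 2] -> s + t > 1
Before m := d: 6*d + t != 3*a[d + 2] -> s + t > 1
Then branch requires 2*a[m] + 6*d != 3*a[d + 11] - 54 -> 2*a[m] + s > 1; else branch requires 7*t != 3*store(a, 0, d - m)[t + 5] - 18 -> s + t > 1.
Before the if: (a[1] + d > 2 -> (2*a[m] + 6*d != 3*a[d + 11] - 54 -> 2*a[m] + s > 1)) and ((not (a[1] + d > 2)) -> (7*t != 3*store(a, 0, d - m)[t + 5] - 18 -> s + t > 1))
Answer: WP = (a[1] + d > 2 -> (2*a[m] + 6*d != 3*a[d + 11] - 54 -> 2*a[m] + s > 1)) and ((not (a[1] + d > 2)) -> (7*t != 3*store(a, 0, d - m)[t + 5] - 18 -> s + t > 1))


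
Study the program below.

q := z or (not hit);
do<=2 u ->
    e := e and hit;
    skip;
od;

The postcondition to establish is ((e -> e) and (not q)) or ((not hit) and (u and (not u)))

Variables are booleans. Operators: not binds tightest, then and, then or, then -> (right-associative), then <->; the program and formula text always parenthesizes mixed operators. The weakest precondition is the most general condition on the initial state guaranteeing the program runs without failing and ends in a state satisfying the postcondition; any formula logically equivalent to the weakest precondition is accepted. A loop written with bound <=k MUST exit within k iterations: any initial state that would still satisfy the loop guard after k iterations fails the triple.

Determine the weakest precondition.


Working backward. After the program, the postcondition ((e -> e) and (not q)) or ((not hit) and (u and (not u))) must hold; in canonical form it is not q.
Before the loop (bound <=2), unroll the exhaustion recursion (WP_0 = exit-now case; WP_j = one more guarded iteration, up to j = 2):
  WP_0: (not u) and (not q)
  WP_1: (u -> ((not u) and (not q))) and ((not u) -> (not q))
  WP_2: (u -> ((u -> ((not u) and (not q))) and ((not u) -> (not q)))) and ((not u) -> (not q))
So before the loop: (u -> ((u -> ((not u) and (not q))) and ((not u) -> (not q)))) and ((not u) -> (not q))
Before q := z or (not hit): (u -> ((u -> ((not u) and (not (z or (not hit))))) and ((not u) -> (not (z or (not hit)))))) and ((not u) -> (not (z or (not hit))))
Answer: WP = (u -> ((u -> ((not u) and (not (z or (not hit))))) and ((not u) -> (not (z or (not hit)))))) and ((not u) -> (not (z or (not hit))))


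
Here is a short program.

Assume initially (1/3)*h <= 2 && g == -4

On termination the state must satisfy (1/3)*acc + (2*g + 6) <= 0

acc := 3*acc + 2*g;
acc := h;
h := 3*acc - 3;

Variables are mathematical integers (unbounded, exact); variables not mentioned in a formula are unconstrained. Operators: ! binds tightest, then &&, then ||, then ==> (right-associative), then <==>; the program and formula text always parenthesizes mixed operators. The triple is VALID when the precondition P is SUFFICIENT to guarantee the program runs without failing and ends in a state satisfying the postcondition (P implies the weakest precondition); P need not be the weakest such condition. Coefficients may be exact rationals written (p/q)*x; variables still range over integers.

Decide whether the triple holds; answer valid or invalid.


Working backward. After the program, the postcondition (1/3)*acc + (2*g + 6) <= 0 must hold; in canonical form it is (1/3)*acc + 2*g <= -6.
Before h := 3*acc - 3: (1/3)*acc + 2*g <= -6
Before acc := h: 2*g + (1/3)*h <= -6
Before acc := 3*acc + 2*g: 2*g + (1/3)*h <= -6
The weakest precondition is 2*g + (1/3)*h <= -6.
Check whether (1/3)*h <= 2 && g == -4 implies it.
Every state satisfying the precondition satisfies the weakest precondition: the implication holds.
Answer: valid


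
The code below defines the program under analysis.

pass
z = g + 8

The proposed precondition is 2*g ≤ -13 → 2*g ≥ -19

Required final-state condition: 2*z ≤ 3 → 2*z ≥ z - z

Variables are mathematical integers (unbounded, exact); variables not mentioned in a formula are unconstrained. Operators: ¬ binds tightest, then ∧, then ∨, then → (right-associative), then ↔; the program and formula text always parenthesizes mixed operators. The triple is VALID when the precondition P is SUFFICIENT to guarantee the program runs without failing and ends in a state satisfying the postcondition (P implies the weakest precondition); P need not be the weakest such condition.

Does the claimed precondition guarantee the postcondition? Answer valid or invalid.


Working backward. After the program, the postcondition 2*z ≤ 3 → 2*z ≥ z - z must hold; in canonical form it is 2*z ≤ 3 → 2*z ≥ 0.
Before z := g + 8: 2*g ≤ -13 → 2*g ≥ -16
Before skip: 2*g ≤ -13 → 2*g ≥ -16
The weakest precondition is 2*g ≤ -13 → 2*g ≥ -16.
Check whether 2*g ≤ -13 → 2*g ≥ -19 implies it.
Countermodel: at the initial state g = -9, the precondition holds but the weakest precondition fails.
Answer: invalid


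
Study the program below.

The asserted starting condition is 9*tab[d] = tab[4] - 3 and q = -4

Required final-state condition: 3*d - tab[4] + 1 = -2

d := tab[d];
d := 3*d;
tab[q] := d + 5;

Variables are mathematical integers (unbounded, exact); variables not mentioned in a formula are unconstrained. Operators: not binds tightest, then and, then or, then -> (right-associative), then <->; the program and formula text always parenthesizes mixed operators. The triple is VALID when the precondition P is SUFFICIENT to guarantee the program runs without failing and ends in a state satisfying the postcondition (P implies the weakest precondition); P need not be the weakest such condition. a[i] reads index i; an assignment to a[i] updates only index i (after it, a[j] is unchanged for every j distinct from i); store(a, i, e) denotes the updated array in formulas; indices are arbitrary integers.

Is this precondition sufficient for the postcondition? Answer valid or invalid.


Working backward. After the program, the postcondition 3*d - tab[4] + 1 = -2 must hold; in canonical form it is 3*d = tab[4] - 3.
Before tab[q] := d + 5: 3*d = store(tab, q, d + 5)[4] - 3
Before d := 3*d: 9*d = store(tab, q, 3*d + 5)[4] - 3
Before d := tab[d]: 9*tab[d] = store(tab, q, 3*tab[d] + 5)[4] - 3
The weakest precondition is 9*tab[d] = store(tab, q, 3*tab[d] + 5)[4] - 3.
Check whether 9*tab[d] = tab[4] - 3 and q = -4 implies it.
Every state satisfying the precondition satisfies the weakest precondition: the implication holds.
Answer: valid


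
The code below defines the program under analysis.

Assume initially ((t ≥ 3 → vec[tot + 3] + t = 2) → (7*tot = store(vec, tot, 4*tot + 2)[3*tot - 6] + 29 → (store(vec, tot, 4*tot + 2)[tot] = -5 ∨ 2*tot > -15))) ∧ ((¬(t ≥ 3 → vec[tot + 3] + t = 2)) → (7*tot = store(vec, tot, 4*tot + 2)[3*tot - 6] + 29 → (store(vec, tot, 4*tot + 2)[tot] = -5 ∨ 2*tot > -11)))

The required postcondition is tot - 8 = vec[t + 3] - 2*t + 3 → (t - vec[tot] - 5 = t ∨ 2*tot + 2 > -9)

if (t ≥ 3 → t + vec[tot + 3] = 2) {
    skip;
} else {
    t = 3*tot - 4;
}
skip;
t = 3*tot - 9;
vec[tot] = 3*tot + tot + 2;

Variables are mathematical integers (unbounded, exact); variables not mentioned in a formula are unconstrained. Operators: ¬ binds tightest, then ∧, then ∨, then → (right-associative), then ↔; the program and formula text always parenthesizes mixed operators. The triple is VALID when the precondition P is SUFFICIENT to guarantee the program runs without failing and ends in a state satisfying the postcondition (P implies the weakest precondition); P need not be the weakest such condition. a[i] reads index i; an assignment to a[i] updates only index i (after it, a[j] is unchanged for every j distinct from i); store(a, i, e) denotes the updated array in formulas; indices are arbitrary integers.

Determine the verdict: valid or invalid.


Working backward. After the program, the postcondition tot - 8 = vec[t + 3] - 2*t + 3 → (t - vec[tot] - 5 = t ∨ 2*tot + 2 > -9) must hold; in canonical form it is 2*t + tot = vec[t + 3] + 11 → (vec[tot] = -5 ∨ 2*tot > -11).
Before vec[tot] := 3*tot + tot + 2: 2*t + tot = store(vec, tot, 4*tot + 2)[t + 3] + 11 → (store(vec, tot, 4*tot + 2)[tot] = -5 ∨ 2*tot > -11)
Before t := 3*tot - 9: 7*tot = store(vec, tot, 4*tot + 2)[3*tot - 6] + 29 → (store(vec, tot, 4*tot + 2)[tot] = -5 ∨ 2*tot > -11)
Before skip: 7*tot = store(vec, tot, 4*tot + 2)[3*tot - 6] + 29 → (store(vec, tot, 4*tot + 2)[tot] = -5 ∨ 2*tot > -11)
Then branch requires 7*tot = store(vec, tot, 4*tot + 2)[3*tot - 6] + 29 → (store(vec, tot, 4*tot + 2)[tot] = -5 ∨ 2*tot > -11); else branch requires 7*tot = store(vec, tot, 4*tot + 2)[3*tot - 6] + 29 → (store(vec, tot, 4*tot + 2)[tot] = -5 ∨ 2*tot > -11).
Before the if: ((t ≥ 3 → vec[tot + 3] + t = 2) → (7*tot = store(vec, tot, 4*tot + 2)[3*tot - 6] + 29 → (store(vec, tot, 4*tot + 2)[tot] = -5 ∨ 2*tot > -11))) ∧ ((¬(t ≥ 3 → vec[tot + 3] + t = 2)) → (7*tot = store(vec, tot, 4*tot + 2)[3*tot - 6] + 29 → (store(vec, tot, 4*tot + 2)[tot] = -5 ∨ 2*tot > -11)))
The weakest precondition is ((t ≥ 3 → vec[tot + 3] + t = 2) → (7*tot = store(vec, tot, 4*tot + 2)[3*tot - 6] + 29 → (store(vec, tot, 4*tot + 2)[tot] = -5 ∨ 2*tot > -11))) ∧ ((¬(t ≥ 3 → vec[tot + 3] + t = 2)) → (7*tot = store(vec, tot, 4*tot + 2)[3*tot - 6] + 29 → (store(vec, tot, 4*tot + 2)[tot] = -5 ∨ 2*tot > -11))).
Check whether ((t ≥ 3 → vec[tot + 3] + t = 2) → (7*tot = store(vec, tot, 4*tot + 2)[3*tot - 6] + 29 → (store(vec, tot, 4*tot + 2)[tot] = -5 ∨ 2*tot > -15))) ∧ ((¬(t ≥ 3 → vec[tot + 3] + t = 2)) → (7*tot = store(vec, tot, 4*tot + 2)[3*tot - 6] + 29 → (store(vec, tot, 4*tot + 2)[tot] = -5 ∨ 2*tot > -11))) implies it.
Countermodel: at the initial state t = 0, tot = -6, vec = {[-24] = -71, [-6] = 4, [-3] = 4, elsewhere 4}, the precondition holds but the weakest precondition fails.
Answer: invalid


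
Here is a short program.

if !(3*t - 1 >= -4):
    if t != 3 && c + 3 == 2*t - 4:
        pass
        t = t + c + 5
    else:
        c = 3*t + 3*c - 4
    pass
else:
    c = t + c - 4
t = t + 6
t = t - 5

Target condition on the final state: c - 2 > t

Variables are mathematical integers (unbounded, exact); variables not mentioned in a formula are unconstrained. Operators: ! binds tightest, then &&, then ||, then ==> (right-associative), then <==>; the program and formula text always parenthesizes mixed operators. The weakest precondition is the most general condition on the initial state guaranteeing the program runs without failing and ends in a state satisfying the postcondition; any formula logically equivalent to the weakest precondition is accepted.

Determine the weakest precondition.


Working backward. After the program, the postcondition c - 2 > t must hold; in canonical form it is c > t + 2.
Before t := t - 5: c > t - 3
Before t := t + 6: c > t + 3
Then branch requires ((t != 3 && c == 2*t - 7) ==> t < -8) && ((!(t != 3 && c == 2*t - 7)) ==> 3*c + 2*t > 7); else branch requires c > 7.
Before the if: ((!(3*t >= -3)) ==> (((t != 3 && c == 2*t - 7) ==> t < -8) && ((!(t != 3 && c == 2*t - 7)) ==> 3*c + 2*t > 7))) && (3*t >= -3 ==> c > 7)
Answer: WP = ((!(3*t >= -3)) ==> (((t != 3 && c == 2*t - 7) ==> t < -8) && ((!(t != 3 && c == 2*t - 7)) ==> 3*c + 2*t > 7))) && (3*t >= -3 ==> c > 7)


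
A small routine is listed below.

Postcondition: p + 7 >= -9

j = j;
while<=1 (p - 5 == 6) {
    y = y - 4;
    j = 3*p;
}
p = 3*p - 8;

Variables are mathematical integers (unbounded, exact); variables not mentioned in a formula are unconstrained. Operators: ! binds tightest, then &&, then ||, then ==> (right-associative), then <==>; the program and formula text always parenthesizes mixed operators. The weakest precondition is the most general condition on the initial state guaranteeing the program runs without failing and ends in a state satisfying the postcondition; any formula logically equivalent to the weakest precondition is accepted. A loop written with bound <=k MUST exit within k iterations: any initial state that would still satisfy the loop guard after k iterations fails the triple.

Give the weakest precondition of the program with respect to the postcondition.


Working backward. After the program, the postcondition p + 7 >= -9 must hold; in canonical form it is p >= -16.
Before p := 3*p - 8: 3*p >= -8
Before the loop (bound <=1), unroll the exhaustion recursion (WP_0 = exit-now case; WP_j = one more guarded iteration, up to j = 1):
  WP_0: (!(p == 11)) && 3*p >= -8
  WP_1: (p == 11 ==> ((!(p == 11)) && 3*p >= -8)) && ((!(p == 11)) ==> 3*p >= -8)
So before the loop: (p == 11 ==> ((!(p == 11)) && 3*p >= -8)) && ((!(p == 11)) ==> 3*p >= -8)
Before j := j: (p == 11 ==> ((!(p == 11)) && 3*p >= -8)) && ((!(p == 11)) ==> 3*p >= -8)
Answer: WP = (p == 11 ==> ((!(p == 11)) && 3*p >= -8)) && ((!(p == 11)) ==> 3*p >= -8)


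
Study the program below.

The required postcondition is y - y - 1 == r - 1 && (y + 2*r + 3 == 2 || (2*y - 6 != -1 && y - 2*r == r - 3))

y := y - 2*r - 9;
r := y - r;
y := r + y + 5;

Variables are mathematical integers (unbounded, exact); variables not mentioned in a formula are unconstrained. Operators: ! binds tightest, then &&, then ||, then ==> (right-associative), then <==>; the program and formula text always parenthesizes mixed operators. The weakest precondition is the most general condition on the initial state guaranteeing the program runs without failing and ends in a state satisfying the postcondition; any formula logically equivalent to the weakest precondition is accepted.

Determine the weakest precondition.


Working backward. After the program, the postcondition y - y - 1 == r - 1 && (y + 2*r + 3 == 2 || (2*y - 6 != -1 && y - 2*r == r - 3)) must hold; in canonical form it is r == 0 && (2*r + y == -1 || (2*y != 5 && y == 3*r - 3)).
Before y := r + y + 5: r == 0 && (3*r + y == -6 || (2*r + 2*y != -5 && y == 2*r - 8))
Before r := y - r: y == r && (4*y == 3*r - 6 || (4*y != 2*r - 5 && 2*r == y - 8))
Before y := y - 2*r - 9: y == 3*r + 9 && (4*y == 11*r + 30 || (4*y != 10*r + 31 && 4*r == y - 17))
Answer: WP = y == 3*r + 9 && (4*y == 11*r + 30 || (4*y != 10*r + 31 && 4*r == y - 17))


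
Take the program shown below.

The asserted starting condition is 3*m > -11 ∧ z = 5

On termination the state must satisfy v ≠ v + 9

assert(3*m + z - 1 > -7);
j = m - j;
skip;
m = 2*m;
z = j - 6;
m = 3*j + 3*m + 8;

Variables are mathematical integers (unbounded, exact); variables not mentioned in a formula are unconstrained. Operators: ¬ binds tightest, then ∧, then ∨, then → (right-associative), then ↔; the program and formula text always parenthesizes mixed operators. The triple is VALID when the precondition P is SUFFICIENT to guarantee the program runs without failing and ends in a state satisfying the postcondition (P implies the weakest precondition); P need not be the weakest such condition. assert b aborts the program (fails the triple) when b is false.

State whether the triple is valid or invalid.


Working backward. After the program, the postcondition v ≠ v + 9 must hold; in canonical form it is true.
Before m := 3*j + 3*m + 8: true
Before z := j - 6: true
Before m := 2*m: true
Before skip: true
Before j := m - j: true
Before assert 3*m + z - 1 > -7: 3*m + z > -6
The weakest precondition is 3*m + z > -6.
Check whether 3*m > -11 ∧ z = 5 implies it.
Every state satisfying the precondition satisfies the weakest precondition: the implication holds.
Answer: valid


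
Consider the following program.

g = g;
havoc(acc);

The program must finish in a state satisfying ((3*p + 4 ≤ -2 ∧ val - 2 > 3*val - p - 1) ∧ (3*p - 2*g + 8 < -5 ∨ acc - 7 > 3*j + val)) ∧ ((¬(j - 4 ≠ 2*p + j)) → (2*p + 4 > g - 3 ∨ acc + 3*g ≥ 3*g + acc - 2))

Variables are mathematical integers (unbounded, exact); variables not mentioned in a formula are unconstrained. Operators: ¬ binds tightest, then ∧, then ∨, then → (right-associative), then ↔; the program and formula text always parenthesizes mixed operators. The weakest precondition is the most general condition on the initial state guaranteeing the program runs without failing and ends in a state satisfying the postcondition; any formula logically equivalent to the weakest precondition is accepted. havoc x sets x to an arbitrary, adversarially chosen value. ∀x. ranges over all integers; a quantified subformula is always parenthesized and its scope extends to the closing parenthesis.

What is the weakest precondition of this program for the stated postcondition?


Working backward. After the program, the postcondition ((3*p + 4 ≤ -2 ∧ val - 2 > 3*val - p - 1) ∧ (3*p - 2*g + 8 < -5 ∨ acc - 7 > 3*j + val)) ∧ ((¬(j - 4 ≠ 2*p + j)) → (2*p + 4 > g - 3 ∨ acc + 3*g ≥ 3*g + acc - 2)) must hold; in canonical form it is 3*p ≤ -6 ∧ p > 2*val + 1 ∧ (3*p < 2*g - 13 ∨ acc > 3*j + val + 7).
Before havoc acc: ∀acc_1. (3*p ≤ -6 ∧ p > 2*val + 1 ∧ (3*p < 2*g - 13 ∨ acc_1 > 3*j + val + 7))
Before g := g: ∀acc_1. (3*p ≤ -6 ∧ p > 2*val + 1 ∧ (3*p < 2*g - 13 ∨ acc_1 > 3*j + val + 7))
Answer: WP = ∀acc_1. (3*p ≤ -6 ∧ p > 2*val + 1 ∧ (3*p < 2*g - 13 ∨ acc_1 > 3*j + val + 7))


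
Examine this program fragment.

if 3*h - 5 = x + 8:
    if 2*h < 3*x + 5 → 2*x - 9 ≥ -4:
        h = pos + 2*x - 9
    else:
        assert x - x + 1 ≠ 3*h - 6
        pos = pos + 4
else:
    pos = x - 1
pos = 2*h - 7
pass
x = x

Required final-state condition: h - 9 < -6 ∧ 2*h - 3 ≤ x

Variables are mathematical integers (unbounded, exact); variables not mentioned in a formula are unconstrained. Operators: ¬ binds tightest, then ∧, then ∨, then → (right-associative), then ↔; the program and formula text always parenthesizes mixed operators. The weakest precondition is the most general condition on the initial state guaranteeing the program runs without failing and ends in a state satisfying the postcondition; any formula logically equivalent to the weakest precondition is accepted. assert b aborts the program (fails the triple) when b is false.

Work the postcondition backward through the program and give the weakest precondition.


Working backward. After the program, the postcondition h - 9 < -6 ∧ 2*h - 3 ≤ x must hold; in canonical form it is h < 3 ∧ 2*h ≤ x + 3.
Before x := x: h < 3 ∧ 2*h ≤ x + 3
Before skip: h < 3 ∧ 2*h ≤ x + 3
Before pos := 2*h - 7: h < 3 ∧ 2*h ≤ x + 3
Then branch requires ((2*h < 3*x + 5 → 2*x ≥ 5) → (pos + 2*x < 12 ∧ 2*pos + 3*x ≤ 21)) ∧ ((¬(2*h < 3*x + 5 → 2*x ≥ 5)) → (3*h ≠ 7 ∧ h < 3 ∧ 2*h ≤ x + 3)); else branch requires h < 3 ∧ 2*h ≤ x + 3.
Before the if: (3*h = x + 13 → (((2*h < 3*x + 5 → 2*x ≥ 5) → (pos + 2*x < 12 ∧ 2*pos + 3*x ≤ 21)) ∧ ((¬(2*h < 3*x + 5 → 2*x ≥ 5)) → (3*h ≠ 7 ∧ h < 3 ∧ 2*h ≤ x + 3)))) ∧ ((¬(3*h = x + 13)) → (h < 3 ∧ 2*h ≤ x + 3))
Answer: WP = (3*h = x + 13 → (((2*h < 3*x + 5 → 2*x ≥ 5) → (pos + 2*x < 12 ∧ 2*pos + 3*x ≤ 21)) ∧ ((¬(2*h < 3*x + 5 → 2*x ≥ 5)) → (3*h ≠ 7 ∧ h < 3 ∧ 2*h ≤ x + 3)))) ∧ ((¬(3*h = x + 13)) → (h < 3 ∧ 2*h ≤ x + 3))


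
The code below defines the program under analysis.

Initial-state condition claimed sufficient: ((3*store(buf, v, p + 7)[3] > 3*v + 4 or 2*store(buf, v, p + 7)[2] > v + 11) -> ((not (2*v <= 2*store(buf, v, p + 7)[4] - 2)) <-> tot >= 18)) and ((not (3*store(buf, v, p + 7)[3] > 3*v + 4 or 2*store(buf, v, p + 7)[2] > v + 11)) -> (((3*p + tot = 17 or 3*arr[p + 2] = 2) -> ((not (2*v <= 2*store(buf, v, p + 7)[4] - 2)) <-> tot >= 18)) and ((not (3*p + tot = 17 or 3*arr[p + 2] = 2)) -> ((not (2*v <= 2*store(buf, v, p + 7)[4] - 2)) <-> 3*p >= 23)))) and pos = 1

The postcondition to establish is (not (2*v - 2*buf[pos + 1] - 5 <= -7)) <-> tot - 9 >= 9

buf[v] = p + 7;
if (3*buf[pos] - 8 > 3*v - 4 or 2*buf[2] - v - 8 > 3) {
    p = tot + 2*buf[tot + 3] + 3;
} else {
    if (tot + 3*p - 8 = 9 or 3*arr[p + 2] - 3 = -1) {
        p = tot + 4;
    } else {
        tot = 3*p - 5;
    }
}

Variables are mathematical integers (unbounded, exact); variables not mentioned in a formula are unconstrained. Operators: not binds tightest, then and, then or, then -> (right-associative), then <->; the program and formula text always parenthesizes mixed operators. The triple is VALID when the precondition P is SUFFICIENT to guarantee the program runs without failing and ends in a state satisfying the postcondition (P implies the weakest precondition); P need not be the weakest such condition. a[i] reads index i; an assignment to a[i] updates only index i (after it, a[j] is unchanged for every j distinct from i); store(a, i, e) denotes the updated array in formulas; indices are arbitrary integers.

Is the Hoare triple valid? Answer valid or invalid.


Working backward. After the program, the postcondition (not (2*v - 2*buf[pos + 1] - 5 <= -7)) <-> tot - 9 >= 9 must hold; in canonical form it is (not (2*v <= 2*buf[pos + 1] - 2)) <-> tot >= 18.
Then branch requires (not (2*v <= 2*buf[pos + 1] - 2)) <-> tot >= 18; else branch requires ((3*p + tot = 17 or 3*arr[p + 2] = 2) -> ((not (2*v <= 2*buf[pos + 1] - 2)) <-> tot >= 18)) and ((not (3*p + tot = 17 or 3*arr[p + 2] = 2)) -> ((not (2*v <= 2*buf[pos + 1] - 2)) <-> 3*p >= 23)).
Before the if: ((3*buf[pos] > 3*v + 4 or 2*buf[2] > v + 11) -> ((not (2*v <= 2*buf[pos + 1] - 2)) <-> tot >= 18)) and ((not (3*buf[pos] > 3*v + 4 or 2*buf[2] > v + 11)) -> (((3*p + tot = 17 or 3*arr[p + 2] = 2) -> ((not (2*v <= 2*buf[pos + 1] - 2)) <-> tot >= 18)) and ((not (3*p + tot = 17 or 3*arr[p + 2] = 2)) -> ((not (2*v <= 2*buf[pos + 1] - 2)) <-> 3*p >= 23))))
Before buf[v] := p + 7: ((3*store(buf, v, p + 7)[pos] > 3*v + 4 or 2*store(buf, v, p + 7)[2] > v + 11) -> ((not (2*v <= 2*store(buf, v, p + 7)[pos + 1] - 2)) <-> tot >= 18)) and ((not (3*store(buf, v, p + 7)[pos] > 3*v + 4 or 2*store(buf, v, p + 7)[2] > v + 11)) -> (((3*p + tot = 17 or 3*arr[p + 2] = 2) -> ((not (2*v <= 2*store(buf, v, p + 7)[pos + 1] - 2)) <-> tot >= 18)) and ((not (3*p + tot = 17 or 3*arr[p + 2] = 2)) -> ((not (2*v <= 2*store(buf, v, p + 7)[pos + 1] - 2)) <-> 3*p >= 23))))
The weakest precondition is ((3*store(buf, v, p + 7)[pos] > 3*v + 4 or 2*store(buf, v, p + 7)[2] > v + 11) -> ((not (2*v <= 2*store(buf, v, p + 7)[pos + 1] - 2)) <-> tot >= 18)) and ((not (3*store(buf, v, p + 7)[pos] > 3*v + 4 or 2*store(buf, v, p + 7)[2] > v + 11)) -> (((3*p + tot = 17 or 3*arr[p + 2] = 2) -> ((not (2*v <= 2*store(buf, v, p + 7)[pos + 1] - 2)) <-> tot >= 18)) and ((not (3*p + tot = 17 or 3*arr[p + 2] = 2)) -> ((not (2*v <= 2*store(buf, v, p + 7)[pos + 1] - 2)) <-> 3*p >= 23)))).
Check whether ((3*store(buf, v, p + 7)[3] > 3*v + 4 or 2*store(buf, v, p + 7)[2] > v + 11) -> ((not (2*v <= 2*store(buf, v, p + 7)[4] - 2)) <-> tot >= 18)) and ((not (3*store(buf, v, p + 7)[3] > 3*v + 4 or 2*store(buf, v, p + 7)[2] > v + 11)) -> (((3*p + tot = 17 or 3*arr[p + 2] = 2) -> ((not (2*v <= 2*store(buf, v, p + 7)[4] - 2)) <-> tot >= 18)) and ((not (3*p + tot = 17 or 3*arr[p + 2] = 2)) -> ((not (2*v <= 2*store(buf, v, p + 7)[4] - 2)) <-> 3*p >= 23)))) and pos = 1 implies it.
Countermodel: at the initial state arr = {[0] = 0, [1] = 0, [2] = 0, [3] = 0, [4] = 0, elsewhere 0}, buf = {[0] = 6, [1] = 28413, [2] = 6, [3] = 0, [4] = 20347, elsewhere 6}, p = -2, pos = 1, tot = 22, v = 2, the precondition holds but the weakest precondition fails.
Answer: invalid


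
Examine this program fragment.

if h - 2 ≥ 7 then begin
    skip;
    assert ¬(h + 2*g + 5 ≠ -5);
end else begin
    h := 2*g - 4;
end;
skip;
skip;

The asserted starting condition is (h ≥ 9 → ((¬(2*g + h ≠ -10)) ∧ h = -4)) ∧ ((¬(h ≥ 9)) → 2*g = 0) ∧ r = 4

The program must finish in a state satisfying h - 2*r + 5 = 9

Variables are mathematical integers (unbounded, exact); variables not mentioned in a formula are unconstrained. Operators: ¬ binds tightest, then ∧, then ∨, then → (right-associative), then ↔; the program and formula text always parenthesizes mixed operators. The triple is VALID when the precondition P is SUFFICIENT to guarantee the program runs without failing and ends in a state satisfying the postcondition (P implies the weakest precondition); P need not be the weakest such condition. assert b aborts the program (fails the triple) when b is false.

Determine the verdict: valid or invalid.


Working backward. After the program, the postcondition h - 2*r + 5 = 9 must hold; in canonical form it is h = 2*r + 4.
Before skip: h = 2*r + 4
Before skip: h = 2*r + 4
Then branch requires (¬(2*g + h ≠ -10)) ∧ h = 2*r + 4; else branch requires 2*g = 2*r + 8.
Before the if: (h ≥ 9 → ((¬(2*g + h ≠ -10)) ∧ h = 2*r + 4)) ∧ ((¬(h ≥ 9)) → 2*g = 2*r + 8)
The weakest precondition is (h ≥ 9 → ((¬(2*g + h ≠ -10)) ∧ h = 2*r + 4)) ∧ ((¬(h ≥ 9)) → 2*g = 2*r + 8).
Check whether (h ≥ 9 → ((¬(2*g + h ≠ -10)) ∧ h = -4)) ∧ ((¬(h ≥ 9)) → 2*g = 0) ∧ r = 4 implies it.
Countermodel: at the initial state g = 0, h = -5, r = 4, the precondition holds but the weakest precondition fails.
Answer: invalid


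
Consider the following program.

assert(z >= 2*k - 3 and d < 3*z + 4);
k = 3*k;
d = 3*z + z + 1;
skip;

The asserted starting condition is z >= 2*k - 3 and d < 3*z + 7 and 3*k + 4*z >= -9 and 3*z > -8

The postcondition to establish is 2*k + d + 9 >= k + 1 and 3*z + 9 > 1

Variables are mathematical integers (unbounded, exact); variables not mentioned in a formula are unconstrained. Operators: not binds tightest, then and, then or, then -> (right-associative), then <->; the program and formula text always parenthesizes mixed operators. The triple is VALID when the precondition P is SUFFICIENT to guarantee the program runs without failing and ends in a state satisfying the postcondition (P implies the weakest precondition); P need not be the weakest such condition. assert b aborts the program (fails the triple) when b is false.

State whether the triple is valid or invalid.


Working backward. After the program, the postcondition 2*k + d + 9 >= k + 1 and 3*z + 9 > 1 must hold; in canonical form it is d + k >= -8 and 3*z > -8.
Before skip: d + k >= -8 and 3*z > -8
Before d := 3*z + z + 1: k + 4*z >= -9 and 3*z > -8
Before k := 3*k: 3*k + 4*z >= -9 and 3*z > -8
Before assert z >= 2*k - 3 and d < 3*z + 4: z >= 2*k - 3 and d < 3*z + 4 and 3*k + 4*z >= -9 and 3*z > -8
The weakest precondition is z >= 2*k - 3 and d < 3*z + 4 and 3*k + 4*z >= -9 and 3*z > -8.
Check whether z >= 2*k - 3 and d < 3*z + 7 and 3*k + 4*z >= -9 and 3*z > -8 implies it.
Countermodel: at the initial state d = 4, k = 0, z = 0, the precondition holds but the weakest precondition fails.
Answer: invalid


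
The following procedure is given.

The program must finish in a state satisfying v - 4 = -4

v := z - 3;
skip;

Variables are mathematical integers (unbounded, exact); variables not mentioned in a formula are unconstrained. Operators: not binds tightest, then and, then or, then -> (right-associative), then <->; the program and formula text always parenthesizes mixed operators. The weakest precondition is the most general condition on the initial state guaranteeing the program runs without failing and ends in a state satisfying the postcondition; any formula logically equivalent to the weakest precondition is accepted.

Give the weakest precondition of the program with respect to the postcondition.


Working backward. After the program, the postcondition v - 4 = -4 must hold; in canonical form it is v = 0.
Before skip: v = 0
Before v := z - 3: z = 3
Answer: WP = z = 3


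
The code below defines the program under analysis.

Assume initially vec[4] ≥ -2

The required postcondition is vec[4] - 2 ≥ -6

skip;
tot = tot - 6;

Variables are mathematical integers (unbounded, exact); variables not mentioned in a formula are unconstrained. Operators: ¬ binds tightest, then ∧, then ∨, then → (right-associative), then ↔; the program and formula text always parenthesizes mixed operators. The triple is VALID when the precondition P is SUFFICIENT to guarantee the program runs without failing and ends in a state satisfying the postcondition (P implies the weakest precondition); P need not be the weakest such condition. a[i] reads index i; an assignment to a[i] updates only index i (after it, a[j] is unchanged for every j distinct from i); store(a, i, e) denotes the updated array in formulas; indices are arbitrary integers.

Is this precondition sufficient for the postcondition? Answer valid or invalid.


Working backward. After the program, the postcondition vec[4] - 2 ≥ -6 must hold; in canonical form it is vec[4] ≥ -4.
Before tot := tot - 6: vec[4] ≥ -4
Before skip: vec[4] ≥ -4
The weakest precondition is vec[4] ≥ -4.
Check whether vec[4] ≥ -2 implies it.
Every state satisfying the precondition satisfies the weakest precondition: the implication holds.
Answer: valid


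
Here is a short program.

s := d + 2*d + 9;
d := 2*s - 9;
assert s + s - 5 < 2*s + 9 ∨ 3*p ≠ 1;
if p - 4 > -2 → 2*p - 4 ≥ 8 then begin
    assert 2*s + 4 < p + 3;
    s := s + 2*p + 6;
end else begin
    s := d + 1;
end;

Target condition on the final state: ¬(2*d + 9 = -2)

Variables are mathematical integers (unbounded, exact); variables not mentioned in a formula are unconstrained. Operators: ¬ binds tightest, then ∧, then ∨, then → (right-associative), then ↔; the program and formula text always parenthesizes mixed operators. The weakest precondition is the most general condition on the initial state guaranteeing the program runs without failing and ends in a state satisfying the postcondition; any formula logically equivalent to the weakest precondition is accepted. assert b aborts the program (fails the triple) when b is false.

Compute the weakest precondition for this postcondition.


Working backward. After the program, the postcondition ¬(2*d + 9 = -2) must hold; in canonical form it is ¬(2*d = -11).
Then branch requires 2*s < p - 1 ∧ (¬(2*d = -11)); else branch requires ¬(2*d = -11).
Before the if: ((p > 2 → 2*p ≥ 12) → (2*s < p - 1 ∧ (¬(2*d = -11)))) ∧ ((¬(p > 2 → 2*p ≥ 12)) → (¬(2*d = -11)))
Before assert s + s - 5 < 2*s + 9 ∨ 3*p ≠ 1: ((p > 2 → 2*p ≥ 12) → (2*s < p - 1 ∧ (¬(2*d = -11)))) ∧ ((¬(p > 2 → 2*p ≥ 12)) → (¬(2*d = -11)))
Before d := 2*s - 9: ((p > 2 → 2*p ≥ 12) → (2*s < p - 1 ∧ (¬(4*s = 7)))) ∧ ((¬(p > 2 → 2*p ≥ 12)) → (¬(4*s = 7)))
Before s := d + 2*d + 9: ((p > 2 → 2*p ≥ 12) → (6*d < p - 19 ∧ (¬(12*d = -29)))) ∧ ((¬(p > 2 → 2*p ≥ 12)) → (¬(12*d = -29)))
Answer: WP = ((p > 2 → 2*p ≥ 12) → (6*d < p - 19 ∧ (¬(12*d = -29)))) ∧ ((¬(p > 2 → 2*p ≥ 12)) → (¬(12*d = -29)))


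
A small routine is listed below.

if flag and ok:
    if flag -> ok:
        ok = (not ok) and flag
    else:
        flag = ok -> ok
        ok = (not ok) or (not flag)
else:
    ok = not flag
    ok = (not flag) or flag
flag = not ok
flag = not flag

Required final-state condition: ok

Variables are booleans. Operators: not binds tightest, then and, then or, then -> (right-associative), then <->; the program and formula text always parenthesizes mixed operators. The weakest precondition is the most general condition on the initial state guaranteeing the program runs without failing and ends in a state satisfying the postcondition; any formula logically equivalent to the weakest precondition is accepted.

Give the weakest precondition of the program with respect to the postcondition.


Working backward. After the program, ok must hold.
Before flag := not flag: ok
Before flag := not ok: ok
Then branch requires ((flag -> ok) -> ((not ok) and flag)) and ((not (flag -> ok)) -> (not ok)); else branch requires true.
Before the if: (flag and ok) -> (((flag -> ok) -> ((not ok) and flag)) and ((not (flag -> ok)) -> (not ok)))
Answer: WP = (flag and ok) -> (((flag -> ok) -> ((not ok) and flag)) and ((not (flag -> ok)) -> (not ok)))
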